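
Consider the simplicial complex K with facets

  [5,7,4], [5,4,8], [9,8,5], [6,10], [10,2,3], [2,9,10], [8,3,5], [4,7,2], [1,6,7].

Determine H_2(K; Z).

Order the vertices as 1 < 2 < 3 < 4 < 5 < 6 < 7 < 8 < 9 < 10. Listing each simplex with vertices in this order, K has dimension 2 with simplices:

  0-simplices (10): [1], [2], [3], [4], [5], [6], [7], [8], [9], [10]
  1-simplices (20): [1,6], [1,7], [2,3], [2,4], [2,7], [2,9], [2,10], [3,5], [3,8], [3,10], [4,5], [4,7], [4,8], [5,7], [5,8], [5,9], [6,7], [6,10], [8,9], [9,10]
  2-simplices (8): [1,6,7], [2,3,10], [2,4,7], [2,9,10], [3,5,8], [4,5,7], [4,5,8], [5,8,9]

giving chain groups C_0 ≅ Z^10, C_1 ≅ Z^20, C_2 ≅ Z^8.

The boundary map ∂_1: C_1 → C_0 sends each edge [p,q] (with p < q) to q − p.
The 10×20 boundary matrix has rank 9 and Smith normal form diag(1,1,1,1,1,1,1,1,1).

Boundary ∂_2: C_2 → C_1 acts by ∂[p,q,r] = [q,r] − [p,r] + [p,q]. For instance
  ∂[4,5,7] = [5,7] − [4,7] + [4,5],
  ∂[4,5,8] = [5,8] − [4,8] + [4,5].
The resulting 20×8 matrix has rank 8, and its Smith normal form has invariant factors (1,1,1,1,1,1,1,1).

Computing H_k = (kernel of ∂_k) / (image of ∂_{k+1}):

  H_2: rank ker ∂_2 − rank ∂_3 = (8 − 8) − 0 = 0, and there is no ∂_3, so H_2 = 0.

H_2 = 0.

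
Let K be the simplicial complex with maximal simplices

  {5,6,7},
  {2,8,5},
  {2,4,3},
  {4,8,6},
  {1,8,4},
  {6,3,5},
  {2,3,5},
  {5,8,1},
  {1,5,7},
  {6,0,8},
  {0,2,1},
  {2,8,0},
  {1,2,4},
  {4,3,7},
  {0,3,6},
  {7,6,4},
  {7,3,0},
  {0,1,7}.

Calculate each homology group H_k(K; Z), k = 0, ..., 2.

Take the total order 0 < 1 < 2 < 3 < 4 < 5 < 6 < 7 < 8 on the vertex set. Then K (dimension 2) consists of the simplices:

  0-simplices (9): [0], [1], [2], [3], [4], [5], [6], [7], [8]
  1-simplices (27): (27 of them)
  2-simplices (18): [0,1,2], [0,1,7], [0,2,8], [0,3,6], [0,3,7], [0,6,8], [1,2,4], [1,4,8], [1,5,7], [1,5,8], [2,3,4], [2,3,5], [2,5,8], [3,4,7], [3,5,6], [4,6,7], [4,6,8], [5,6,7]

giving chain groups C_0 ≅ Z^9, C_1 ≅ Z^27, C_2 ≅ Z^18.

The boundary map ∂_1: C_1 → C_0 maps an edge to its endpoints' difference, ∂[p,q] = q − p. For instance
  ∂[1,7] = [7] − [1].
The 9×27 boundary matrix has rank 8 and Smith normal form diag(1,1,1,1,1,1,1,1).

∂_2: C_2 → C_1 maps a triangle to the signed sum of its edges. For instance
  ∂[5,6,7] = [6,7] − [5,7] + [5,6],
  ∂[0,2,8] = [2,8] − [0,8] + [0,2].
The 27×18 boundary matrix has rank 18 and Smith normal form diag(1,1,1,1,1,1,1,1,1,1,1,1,1,1,1,1,1,2).

Reading off H_k = ker ∂_k / im ∂_{k+1}:

  H_0: rank C_0 − rank ∂_1 = 9 − 8 = 1, and the invariant factors of ∂_1 are all 1, so H_0 ≅ Z.
  H_1: rank ker ∂_1 − rank ∂_2 = (27 − 8) − 18 = 1, and ∂_2 has invariant factor 2 > 1, so H_1 ≅ Z ⊕ Z/2.
  H_2: rank ker ∂_2 − rank ∂_3 = (18 − 18) − 0 = 0, and there is no ∂_3, so H_2 ≅ 0.

As a check, the Euler characteristic is 9 − 27 + 18 = 0, which agrees with 1 − 1 + 0 = 0.

H_0 ≅ Z,  H_1 ≅ Z ⊕ Z/2,  H_2 = 0.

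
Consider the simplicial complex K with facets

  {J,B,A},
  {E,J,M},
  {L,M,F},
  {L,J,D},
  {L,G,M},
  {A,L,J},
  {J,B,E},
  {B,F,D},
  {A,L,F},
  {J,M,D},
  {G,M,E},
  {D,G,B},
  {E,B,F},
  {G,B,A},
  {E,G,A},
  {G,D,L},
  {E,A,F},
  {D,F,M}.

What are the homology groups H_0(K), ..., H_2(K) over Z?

We work with the vertex ordering A < B < D < E < F < G < J < L < M. The simplices of K, each written with vertices in increasing order, are:

  0-simplices (9): A, B, D, E, F, G, J, L, M
  1-simplices (27): AB, AE, AF, AG, AJ, AL, BD, BE, BF, BG, BJ, DF, DG, DJ, DL, DM, EF, EG, EJ, EM, FL, FM, GL, GM, JL, JM, LM
  2-simplices (18): ABG, ABJ, AEF, AEG, AFL, AJL, BDF, BDG, BEF, BEJ, DFM, DGL, DJL, DJM, EGM, EJM, FLM, GLM

so the chain groups are C_0 ≅ Z^9, C_1 ≅ Z^27, C_2 ≅ Z^18.

Boundary ∂_1: C_1 → C_0 sends each edge [p,q] (with p < q) to q − p.
The 9×27 boundary matrix has rank 8 and Smith normal form diag(1,1,1,1,1,1,1,1).

∂_2: C_2 → C_1 sends each 2-simplex [p,q,r] to [q,r] − [p,r] + [p,q]. For instance
  ∂EGM = GM − EM + EG,
  ∂ABJ = BJ − AJ + AB.
The 27×18 boundary matrix has rank 18 and Smith normal form diag(1,1,1,1,1,1,1,1,1,1,1,1,1,1,1,1,1,2).

Computing H_k = (kernel of ∂_k) / (image of ∂_{k+1}):

  H_0: rank C_0 − rank ∂_1 = 9 − 8 = 1, and the invariant factors of ∂_1 are all 1, so H_0 ≅ Z.
  H_1: rank ker ∂_1 − rank ∂_2 = (27 − 8) − 18 = 1, and ∂_2 has invariant factor 2 > 1, so H_1 ≅ Z ⊕ Z/2Z.
  H_2: rank ker ∂_2 − rank ∂_3 = (18 − 18) − 0 = 0, and there is no ∂_3, so H_2 ≅ 0.

As a check, the Euler characteristic is 9 − 27 + 18 = 0, which agrees with 1 − 1 + 0 = 0.
(K is a triangulation of the Klein bottle.)

H_0 = Z,  H_1 = Z ⊕ Z/2Z,  H_2 = 0.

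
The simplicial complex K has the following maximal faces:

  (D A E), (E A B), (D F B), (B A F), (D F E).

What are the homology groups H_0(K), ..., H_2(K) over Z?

H_0 = Z,  H_1 = Z,  H_2 = 0.

Take the total order A < B < D < E < F on the vertex set. Then K (dimension 2) consists of the simplices:

  0-simplices (5): A, B, D, E, F
  1-simplices (10): AB, AD, AE, AF, BD, BE, BF, DE, DF, EF
  2-simplices (5): ABE, ABF, ADE, BDF, DEF

Hence C_0 ≅ Z^5, C_1 ≅ Z^10, C_2 ≅ Z^5.

The boundary map ∂_1: C_1 → C_0 maps an edge to its endpoints' difference, ∂[p,q] = q − p.
This gives a 5×10 integer matrix of rank 4; reducing to Smith normal form yields diagonal entries (1,1,1,1).

The boundary map ∂_2: C_2 → C_1 sends each 2-simplex [p,q,r] to [q,r] − [p,r] + [p,q]. For instance
  ∂ABE = BE − AE + AB,
  ∂BDF = DF − BF + BD.
As a 10×5 matrix over Z this has rank 5, with invariant factors (1,1,1,1,1).

Reading off H_k = ker ∂_k / im ∂_{k+1}:

  H_0: rank C_0 − rank ∂_1 = 5 − 4 = 1, and the invariant factors of ∂_1 are all 1, so H_0 = Z.
  H_1: rank ker ∂_1 − rank ∂_2 = (10 − 4) − 5 = 1, and the invariant factors of ∂_2 are all 1, so H_1 = Z.
  H_2: rank ker ∂_2 − rank ∂_3 = (5 − 5) − 0 = 0, and there is no ∂_3, so H_2 = 0.

(K is a triangulation of the Möbius band.)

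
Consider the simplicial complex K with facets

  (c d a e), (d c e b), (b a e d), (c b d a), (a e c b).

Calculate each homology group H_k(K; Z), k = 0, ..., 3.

We work with the vertex ordering a < b < c < d < e. The simplices of K, each written with vertices in increasing order, are:

  0-simplices (5): a, b, c, d, e
  1-simplices (10): ab, ac, ad, ae, bc, bd, be, cd, ce, de
  2-simplices (10): abc, abd, abe, acd, ace, ade, bcd, bce, bde, cde
  3-simplices (5): abcd, abce, abde, acde, bcde

Hence C_0 ≅ Z^5, C_1 ≅ Z^10, C_2 ≅ Z^10, C_3 ≅ Z^5.

∂_1: C_1 → C_0 maps an edge to its endpoints' difference, ∂[p,q] = q − p. For instance
  ∂ce = e − c.
This gives a 5×10 integer matrix of rank 4; reducing to Smith normal form yields diagonal entries (1,1,1,1).

The boundary map ∂_2: C_2 → C_1 sends each 2-simplex [p,q,r] to [q,r] − [p,r] + [p,q]. For instance
  ∂abc = bc − ac + ab,
  ∂cde = de − ce + cd.
As a 10×10 matrix over Z this has rank 6, with invariant factors (1,1,1,1,1,1).

Boundary ∂_3: C_3 → C_2 sends each 3-simplex σ to the alternating sum Σ_i (−1)^i (σ with its i-th vertex removed). For instance
  ∂bcde = cde − bde + bce − bcd,
  ∂abde = bde − ade + abe − abd.
The 10×5 boundary matrix has rank 4 and Smith normal form diag(1,1,1,1).

Reading off H_k = ker ∂_k / im ∂_{k+1}:

  H_0: rank C_0 − rank ∂_1 = 5 − 4 = 1, and the invariant factors of ∂_1 are all 1, so H_0 = Z.
  H_1: rank ker ∂_1 − rank ∂_2 = (10 − 4) − 6 = 0, and the invariant factors of ∂_2 are all 1, so H_1 = 0.
  H_2: rank ker ∂_2 − rank ∂_3 = (10 − 6) − 4 = 0, and the invariant factors of ∂_3 are all 1, so H_2 = 0.
  H_3: rank ker ∂_3 − rank ∂_4 = (5 − 4) − 0 = 1, and there is no ∂_4, so H_3 = Z.

H_0 = Z,  H_1 = 0,  H_2 = 0,  H_3 = Z.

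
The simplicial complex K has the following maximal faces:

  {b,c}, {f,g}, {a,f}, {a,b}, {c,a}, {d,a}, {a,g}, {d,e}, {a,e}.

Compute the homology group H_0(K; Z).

H_0 = Z.

Take the total order a < b < c < d < e < f < g on the vertex set. Then K (dimension 1) consists of the simplices:

  0-simplices (7): a, b, c, d, e, f, g
  1-simplices (9): ab, ac, ad, ae, af, ag, bc, de, fg

Hence C_0 ≅ Z^7, C_1 ≅ Z^9.

The boundary map ∂_1: C_1 → C_0 is given by ∂[p,q] = [q] − [p].
This gives a 7×9 integer matrix of rank 6; reducing to Smith normal form yields diagonal entries (1,1,1,1,1,1).

Now H_k = ker ∂_k / im ∂_{k+1}, so:

  H_0: rank C_0 − rank ∂_1 = 7 − 6 = 1, and the invariant factors of ∂_1 are all 1, so H_0 = Z.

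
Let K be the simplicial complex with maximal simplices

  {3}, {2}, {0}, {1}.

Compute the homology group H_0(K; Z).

Order the vertices as 0 < 1 < 2 < 3. Listing each simplex with vertices in this order, K has dimension 0 with simplices:

  0-simplices (4): [0], [1], [2], [3]

giving chain groups C_0 ≅ Z^4.

From H_k ≅ ker(∂_k) / im(∂_{k+1}) we obtain:

  H_0: rank C_0 − rank ∂_1 = 4 − 0 = 4, and there is no ∂_1, so H_0 ≅ Z^4.

H_0 = Z^4.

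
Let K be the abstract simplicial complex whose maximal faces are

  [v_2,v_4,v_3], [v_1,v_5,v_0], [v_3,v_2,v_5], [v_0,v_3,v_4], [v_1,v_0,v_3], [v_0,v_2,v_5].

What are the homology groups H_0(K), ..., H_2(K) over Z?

H_0 ≅ Z,  H_1 ≅ Z,  H_2 = 0.

Take the total order v_0 < v_1 < v_2 < v_3 < v_4 < v_5 on the vertex set. Then K (dimension 2) consists of the simplices:

  0-simplices (6): [v_0], [v_1], [v_2], [v_3], [v_4], [v_5]
  1-simplices (12): [v_0,v_1], [v_0,v_2], [v_0,v_3], [v_0,v_4], [v_0,v_5], [v_1,v_3], [v_1,v_5], [v_2,v_3], [v_2,v_4], [v_2,v_5], [v_3,v_4], [v_3,v_5]
  2-simplices (6): [v_0,v_1,v_3], [v_0,v_1,v_5], [v_0,v_2,v_5], [v_0,v_3,v_4], [v_2,v_3,v_4], [v_2,v_3,v_5]

giving chain groups C_0 ≅ Z^6, C_1 ≅ Z^12, C_2 ≅ Z^6.

Boundary ∂_1: C_1 → C_0 sends each edge [p,q] (with p < q) to q − p. For instance
  ∂[v_1,v_5] = [v_5] − [v_1].
The 6×12 boundary matrix has rank 5 and Smith normal form diag(1,1,1,1,1).

The boundary map ∂_2: C_2 → C_1 sends each 2-simplex [p,q,r] to [q,r] − [p,r] + [p,q]. For instance
  ∂[v_0,v_1,v_5] = [v_1,v_5] − [v_0,v_5] + [v_0,v_1],
  ∂[v_0,v_2,v_5] = [v_2,v_5] − [v_0,v_5] + [v_0,v_2].
The resulting 12×6 matrix has rank 6, and its Smith normal form has invariant factors (1,1,1,1,1,1).

Now H_k = ker ∂_k / im ∂_{k+1}, so:

  H_0: rank C_0 − rank ∂_1 = 6 − 5 = 1, and the invariant factors of ∂_1 are all 1, so H_0 = Z.
  H_1: rank ker ∂_1 − rank ∂_2 = (12 − 5) − 6 = 1, and the invariant factors of ∂_2 are all 1, so H_1 = Z.
  H_2: rank ker ∂_2 − rank ∂_3 = (6 − 6) − 0 = 0, and there is no ∂_3, so H_2 = 0.

(K is a triangulation of the cylinder S^1 x I.)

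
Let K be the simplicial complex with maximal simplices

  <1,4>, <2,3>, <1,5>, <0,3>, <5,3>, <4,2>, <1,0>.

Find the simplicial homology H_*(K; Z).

We work with the vertex ordering 0 < 1 < 2 < 3 < 4 < 5. The simplices of K, each written with vertices in increasing order, are:

  0-simplices (6): [0], [1], [2], [3], [4], [5]
  1-simplices (7): [0,1], [0,3], [1,4], [1,5], [2,3], [2,4], [3,5]

Hence C_0 ≅ Z^6, C_1 ≅ Z^7.

∂_1: C_1 → C_0 is given by ∂[p,q] = [q] − [p].
This gives a 6×7 integer matrix of rank 5; reducing to Smith normal form yields diagonal entries (1,1,1,1,1).

From H_k ≅ ker(∂_k) / im(∂_{k+1}) we obtain:

  H_0: rank C_0 − rank ∂_1 = 6 − 5 = 1, and the invariant factors of ∂_1 are all 1, so H_0 = Z.
  H_1: rank ker ∂_1 − rank ∂_2 = (7 − 5) − 0 = 2, and there is no ∂_2, so H_1 = Z^2.

As a check, the Euler characteristic is 6 − 7 = -1, which agrees with 1 − 2 = -1.

H_0 = Z,  H_1 = Z^2.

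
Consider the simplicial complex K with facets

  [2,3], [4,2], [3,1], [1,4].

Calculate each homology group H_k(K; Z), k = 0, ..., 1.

H_0 = Z,  H_1 = Z.

Order the vertices as 1 < 2 < 3 < 4. Listing each simplex with vertices in this order, K has dimension 1 with simplices:

  0-simplices (4): [1], [2], [3], [4]
  1-simplices (4): [1,3], [1,4], [2,3], [2,4]

so the chain groups are C_0 ≅ Z^4, C_1 ≅ Z^4.

Boundary ∂_1: C_1 → C_0 maps an edge to its endpoints' difference, ∂[p,q] = q − p. For instance
  ∂[1,3] = [3] − [1].
The resulting 4×4 matrix has rank 3, and its Smith normal form has invariant factors (1,1,1).

From H_k ≅ ker(∂_k) / im(∂_{k+1}) we obtain:

  H_0: rank C_0 − rank ∂_1 = 4 − 3 = 1, and the invariant factors of ∂_1 are all 1, so H_0 ≅ Z.
  H_1: rank ker ∂_1 − rank ∂_2 = (4 − 3) − 0 = 1, and there is no ∂_2, so H_1 ≅ Z.

(K is a triangulation of the circle S^1.)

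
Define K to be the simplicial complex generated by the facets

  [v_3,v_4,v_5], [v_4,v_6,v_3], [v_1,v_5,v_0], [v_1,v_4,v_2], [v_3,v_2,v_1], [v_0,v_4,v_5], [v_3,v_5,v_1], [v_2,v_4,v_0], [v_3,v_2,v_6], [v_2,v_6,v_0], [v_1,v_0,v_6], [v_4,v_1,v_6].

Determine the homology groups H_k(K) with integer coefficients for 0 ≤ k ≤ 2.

H_0 ≅ Z,  H_1 ≅ Z_2,  H_2 = 0.

Take the total order v_0 < v_1 < v_2 < v_3 < v_4 < v_5 < v_6 on the vertex set. Then K (dimension 2) consists of the simplices:

  0-simplices (7): [v_0], [v_1], [v_2], [v_3], [v_4], [v_5], [v_6]
  1-simplices (18): (18 of them)
  2-simplices (12): (12 of them)

so the chain groups are C_0 ≅ Z^7, C_1 ≅ Z^18, C_2 ≅ Z^12.

∂_1: C_1 → C_0 sends each edge [p,q] (with p < q) to q − p.
The resulting 7×18 matrix has rank 6, and its Smith normal form has invariant factors (1,1,1,1,1,1).

∂_2: C_2 → C_1 sends each 2-simplex [p,q,r] to [q,r] − [p,r] + [p,q]. For instance
  ∂[v_0,v_1,v_5] = [v_1,v_5] − [v_0,v_5] + [v_0,v_1],
  ∂[v_3,v_4,v_5] = [v_4,v_5] − [v_3,v_5] + [v_3,v_4].
The resulting 18×12 matrix has rank 12, and its Smith normal form has invariant factors (1,1,1,1,1,1,1,1,1,1,1,2).

From H_k ≅ ker(∂_k) / im(∂_{k+1}) we obtain:

  H_0: rank C_0 − rank ∂_1 = 7 − 6 = 1, and the invariant factors of ∂_1 are all 1, so H_0 = Z.
  H_1: rank ker ∂_1 − rank ∂_2 = (18 − 6) − 12 = 0, and ∂_2 has invariant factor 2 > 1, so H_1 = Z_2.
  H_2: rank ker ∂_2 − rank ∂_3 = (12 − 12) − 0 = 0, and there is no ∂_3, so H_2 = 0.

As a check, the Euler characteristic is 7 − 18 + 12 = 1, which agrees with 1 − 0 + 0 = 1.
(K is a triangulation of the real projective plane RP^2.)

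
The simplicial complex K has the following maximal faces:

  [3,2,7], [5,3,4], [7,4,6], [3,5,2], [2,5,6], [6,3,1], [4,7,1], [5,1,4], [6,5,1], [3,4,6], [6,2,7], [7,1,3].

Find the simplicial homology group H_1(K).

H_1 ≅ Z/2Z.

We work with the vertex ordering 1 < 2 < 3 < 4 < 5 < 6 < 7. The simplices of K, each written with vertices in increasing order, are:

  0-simplices (7): [1], [2], [3], [4], [5], [6], [7]
  1-simplices (18): [1,3], [1,4], [1,5], [1,6], [1,7], [2,3], [2,5], [2,6], [2,7], [3,4], [3,5], [3,6], [3,7], [4,5], [4,6], [4,7], [5,6], [6,7]
  2-simplices (12): [1,3,6], [1,3,7], [1,4,5], [1,4,7], [1,5,6], [2,3,5], [2,3,7], [2,5,6], [2,6,7], [3,4,5], [3,4,6], [4,6,7]

giving chain groups C_0 ≅ Z^7, C_1 ≅ Z^18, C_2 ≅ Z^12.

Boundary ∂_1: C_1 → C_0 maps an edge to its endpoints' difference, ∂[p,q] = q − p.
The 7×18 boundary matrix has rank 6 and Smith normal form diag(1,1,1,1,1,1).

∂_2: C_2 → C_1 sends each 2-simplex [p,q,r] to [q,r] − [p,r] + [p,q]. For instance
  ∂[2,3,7] = [3,7] − [2,7] + [2,3],
  ∂[1,5,6] = [5,6] − [1,6] + [1,5].
This gives a 18×12 integer matrix of rank 12; reducing to Smith normal form yields diagonal entries (1,1,1,1,1,1,1,1,1,1,1,2).

Computing H_k = (kernel of ∂_k) / (image of ∂_{k+1}):

  H_1: rank ker ∂_1 − rank ∂_2 = (18 − 6) − 12 = 0, and ∂_2 has invariant factor 2 > 1, so H_1 = Z/2Z.

(K is a triangulation of the real projective plane RP^2.)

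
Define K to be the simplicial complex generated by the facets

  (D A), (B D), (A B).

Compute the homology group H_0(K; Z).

Fix the vertex order A < B < D and write every simplex with vertices in increasing order. Then dim K = 1 and the simplices of K are:

  0-simplices (3): A, B, D
  1-simplices (3): AB, AD, BD

Hence C_0 ≅ Z^3, C_1 ≅ Z^3.

Boundary ∂_1: C_1 → C_0 is given by ∂[p,q] = [q] − [p].
The resulting 3×3 matrix has rank 2, and its Smith normal form has invariant factors (1,1).

Computing H_k = (kernel of ∂_k) / (image of ∂_{k+1}):

  H_0: rank C_0 − rank ∂_1 = 3 − 2 = 1, and the invariant factors of ∂_1 are all 1, so H_0 ≅ Z.

H_0 = Z.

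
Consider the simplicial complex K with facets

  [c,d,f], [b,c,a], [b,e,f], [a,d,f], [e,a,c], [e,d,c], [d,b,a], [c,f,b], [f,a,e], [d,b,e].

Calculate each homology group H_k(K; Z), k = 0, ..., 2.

Fix the vertex order a < b < c < d < e < f and write every simplex with vertices in increasing order. Then dim K = 2 and the simplices of K are:

  0-simplices (6): a, b, c, d, e, f
  1-simplices (15): ab, ac, ad, ae, af, bc, bd, be, bf, cd, ce, cf, de, df, ef
  2-simplices (10): abc, abd, ace, adf, aef, bcf, bde, bef, cde, cdf

Hence C_0 ≅ Z^6, C_1 ≅ Z^15, C_2 ≅ Z^10.

∂_1: C_1 → C_0 maps an edge to its endpoints' difference, ∂[p,q] = q − p. For instance
  ∂bc = c − b.
The resulting 6×15 matrix has rank 5, and its Smith normal form has invariant factors (1,1,1,1,1).

Boundary ∂_2: C_2 → C_1 sends each 2-simplex [p,q,r] to [q,r] − [p,r] + [p,q]. For instance
  ∂aef = ef − af + ae,
  ∂bde = de − be + bd.
The 15×10 boundary matrix has rank 10 and Smith normal form diag(1,1,1,1,1,1,1,1,1,2).

Now H_k = ker ∂_k / im ∂_{k+1}, so:

  H_0: rank C_0 − rank ∂_1 = 6 − 5 = 1, and the invariant factors of ∂_1 are all 1, so H_0 = Z.
  H_1: rank ker ∂_1 − rank ∂_2 = (15 − 5) − 10 = 0, and ∂_2 has invariant factor 2 > 1, so H_1 = Z/2.
  H_2: rank ker ∂_2 − rank ∂_3 = (10 − 10) − 0 = 0, and there is no ∂_3, so H_2 = 0.

H_0 ≅ Z,  H_1 ≅ Z/2,  H_2 = 0.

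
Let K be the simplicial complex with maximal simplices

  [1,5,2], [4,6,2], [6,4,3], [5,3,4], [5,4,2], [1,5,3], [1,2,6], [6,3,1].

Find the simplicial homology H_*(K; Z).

Fix the vertex order 1 < 2 < 3 < 4 < 5 < 6 and write every simplex with vertices in increasing order. Then dim K = 2 and the simplices of K are:

  0-simplices (6): [1], [2], [3], [4], [5], [6]
  1-simplices (12): [1,2], [1,3], [1,5], [1,6], [2,4], [2,5], [2,6], [3,4], [3,5], [3,6], [4,5], [4,6]
  2-simplices (8): [1,2,5], [1,2,6], [1,3,5], [1,3,6], [2,4,5], [2,4,6], [3,4,5], [3,4,6]

giving chain groups C_0 ≅ Z^6, C_1 ≅ Z^12, C_2 ≅ Z^8.

∂_1: C_1 → C_0 is given by ∂[p,q] = [q] − [p].
As a 6×12 matrix over Z this has rank 5, with invariant factors (1,1,1,1,1).

∂_2: C_2 → C_1 sends each 2-simplex [p,q,r] to [q,r] − [p,r] + [p,q]. For instance
  ∂[3,4,6] = [4,6] − [3,6] + [3,4],
  ∂[1,2,5] = [2,5] − [1,5] + [1,2].
As a 12×8 matrix over Z this has rank 7, with invariant factors (1,1,1,1,1,1,1).

From H_k ≅ ker(∂_k) / im(∂_{k+1}) we obtain:

  H_0: rank C_0 − rank ∂_1 = 6 − 5 = 1, and the invariant factors of ∂_1 are all 1, so H_0 = Z.
  H_1: rank ker ∂_1 − rank ∂_2 = (12 − 5) − 7 = 0, and the invariant factors of ∂_2 are all 1, so H_1 = 0.
  H_2: rank ker ∂_2 − rank ∂_3 = (8 − 7) − 0 = 1, and there is no ∂_3, so H_2 = Z.

As a check, the Euler characteristic is 6 − 12 + 8 = 2, which agrees with 1 − 0 + 1 = 2.
(K is a triangulation of the 2-sphere S^2.)

H_0 = Z,  H_1 = 0,  H_2 = Z.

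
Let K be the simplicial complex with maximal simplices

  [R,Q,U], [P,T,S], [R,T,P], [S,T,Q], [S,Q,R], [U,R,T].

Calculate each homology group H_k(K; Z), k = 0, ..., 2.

Take the total order P < Q < R < S < T < U on the vertex set. Then K (dimension 2) consists of the simplices:

  0-simplices (6): P, Q, R, S, T, U
  1-simplices (12): PR, PS, PT, QR, QS, QT, QU, RS, RT, RU, ST, TU
  2-simplices (6): PRT, PST, QRS, QRU, QST, RTU

giving chain groups C_0 ≅ Z^6, C_1 ≅ Z^12, C_2 ≅ Z^6.

∂_1: C_1 → C_0 sends each edge [p,q] (with p < q) to q − p.
The 6×12 boundary matrix has rank 5 and Smith normal form diag(1,1,1,1,1).

∂_2: C_2 → C_1 maps a triangle to the signed sum of its edges. For instance
  ∂QRS = RS − QS + QR,
  ∂QRU = RU − QU + QR.
The resulting 12×6 matrix has rank 6, and its Smith normal form has invariant factors (1,1,1,1,1,1).

Computing H_k = (kernel of ∂_k) / (image of ∂_{k+1}):

  H_0: rank C_0 − rank ∂_1 = 6 − 5 = 1, and the invariant factors of ∂_1 are all 1, so H_0 ≅ Z.
  H_1: rank ker ∂_1 − rank ∂_2 = (12 − 5) − 6 = 1, and the invariant factors of ∂_2 are all 1, so H_1 ≅ Z.
  H_2: rank ker ∂_2 − rank ∂_3 = (6 − 6) − 0 = 0, and there is no ∂_3, so H_2 ≅ 0.

As a check, the Euler characteristic is 6 − 12 + 6 = 0, which agrees with 1 − 1 + 0 = 0.

H_0 = Z,  H_1 = Z,  H_2 = 0.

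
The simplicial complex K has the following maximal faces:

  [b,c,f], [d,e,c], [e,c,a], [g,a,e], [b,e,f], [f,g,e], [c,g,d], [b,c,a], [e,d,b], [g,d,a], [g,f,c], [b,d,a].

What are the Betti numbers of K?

We work with the vertex ordering a < b < c < d < e < f < g. The simplices of K, each written with vertices in increasing order, are:

  0-simplices (7): a, b, c, d, e, f, g
  1-simplices (18): ab, ac, ad, ae, ag, bc, bd, be, bf, cd, ce, cf, cg, de, dg, ef, eg, fg
  2-simplices (12): abc, abd, ace, adg, aeg, bcf, bde, bef, cde, cdg, cfg, efg

giving chain groups C_0 ≅ Z^7, C_1 ≅ Z^18, C_2 ≅ Z^12.

Boundary ∂_1: C_1 → C_0 is given by ∂[p,q] = [q] − [p]. For instance
  ∂cd = d − c.
This gives a 7×18 integer matrix of rank 6; reducing to Smith normal form yields diagonal entries (1,1,1,1,1,1).

∂_2: C_2 → C_1 acts by ∂[p,q,r] = [q,r] − [p,r] + [p,q]. For instance
  ∂abd = bd − ad + ab,
  ∂cdg = dg − cg + cd.
This gives a 18×12 integer matrix of rank 12; reducing to Smith normal form yields diagonal entries (1,1,1,1,1,1,1,1,1,1,1,2).

Reading off H_k = ker ∂_k / im ∂_{k+1}:

  H_0: rank C_0 − rank ∂_1 = 7 − 6 = 1, and the invariant factors of ∂_1 are all 1, so H_0 ≅ Z.
  H_1: rank ker ∂_1 − rank ∂_2 = (18 − 6) − 12 = 0, and ∂_2 has invariant factor 2 > 1, so H_1 ≅ Z/2.
  H_2: rank ker ∂_2 − rank ∂_3 = (12 − 12) − 0 = 0, and there is no ∂_3, so H_2 ≅ 0.

Hence the Betti numbers are b_0 = 1, b_1 = 0, b_2 = 0.

b_0 = 1, b_1 = 0, b_2 = 0.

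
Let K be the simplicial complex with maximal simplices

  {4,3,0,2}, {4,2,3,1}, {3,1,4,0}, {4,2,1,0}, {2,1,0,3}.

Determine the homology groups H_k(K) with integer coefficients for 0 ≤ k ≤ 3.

Order the vertices as 0 < 1 < 2 < 3 < 4. Listing each simplex with vertices in this order, K has dimension 3 with simplices:

  0-simplices (5): [0], [1], [2], [3], [4]
  1-simplices (10): [0,1], [0,2], [0,3], [0,4], [1,2], [1,3], [1,4], [2,3], [2,4], [3,4]
  2-simplices (10): [0,1,2], [0,1,3], [0,1,4], [0,2,3], [0,2,4], [0,3,4], [1,2,3], [1,2,4], [1,3,4], [2,3,4]
  3-simplices (5): [0,1,2,3], [0,1,2,4], [0,1,3,4], [0,2,3,4], [1,2,3,4]

Hence C_0 ≅ Z^5, C_1 ≅ Z^10, C_2 ≅ Z^10, C_3 ≅ Z^5.

Boundary ∂_1: C_1 → C_0 maps an edge to its endpoints' difference, ∂[p,q] = q − p. For instance
  ∂[0,3] = [3] − [0].
The 5×10 boundary matrix has rank 4 and Smith normal form diag(1,1,1,1).

Boundary ∂_2: C_2 → C_1 maps a triangle to the signed sum of its edges. For instance
  ∂[0,2,4] = [2,4] − [0,4] + [0,2],
  ∂[1,2,3] = [2,3] − [1,3] + [1,2].
The 10×10 boundary matrix has rank 6 and Smith normal form diag(1,1,1,1,1,1).

Boundary ∂_3: C_3 → C_2 sends each 3-simplex σ to the alternating sum Σ_i (−1)^i (σ with its i-th vertex removed). For instance
  ∂[0,1,2,3] = [1,2,3] − [0,2,3] + [0,1,3] − [0,1,2],
  ∂[0,1,3,4] = [1,3,4] − [0,3,4] + [0,1,4] − [0,1,3].
As a 10×5 matrix over Z this has rank 4, with invariant factors (1,1,1,1).

Computing H_k = (kernel of ∂_k) / (image of ∂_{k+1}):

  H_0: rank C_0 − rank ∂_1 = 5 − 4 = 1, and the invariant factors of ∂_1 are all 1, so H_0 = Z.
  H_1: rank ker ∂_1 − rank ∂_2 = (10 − 4) − 6 = 0, and the invariant factors of ∂_2 are all 1, so H_1 = 0.
  H_2: rank ker ∂_2 − rank ∂_3 = (10 − 6) − 4 = 0, and the invariant factors of ∂_3 are all 1, so H_2 = 0.
  H_3: rank ker ∂_3 − rank ∂_4 = (5 − 4) − 0 = 1, and there is no ∂_4, so H_3 = Z.

H_0 = Z,  H_1 = 0,  H_2 = 0,  H_3 = Z.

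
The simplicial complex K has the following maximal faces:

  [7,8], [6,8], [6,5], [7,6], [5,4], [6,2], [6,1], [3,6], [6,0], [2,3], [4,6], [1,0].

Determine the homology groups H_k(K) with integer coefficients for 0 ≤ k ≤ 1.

H_0 = Z,  H_1 = Z^4.

Order the vertices as 0 < 1 < 2 < 3 < 4 < 5 < 6 < 7 < 8. Listing each simplex with vertices in this order, K has dimension 1 with simplices:

  0-simplices (9): [0], [1], [2], [3], [4], [5], [6], [7], [8]
  1-simplices (12): [0,1], [0,6], [1,6], [2,3], [2,6], [3,6], [4,5], [4,6], [5,6], [6,7], [6,8], [7,8]

so the chain groups are C_0 ≅ Z^9, C_1 ≅ Z^12.

Boundary ∂_1: C_1 → C_0 maps an edge to its endpoints' difference, ∂[p,q] = q − p.
The resulting 9×12 matrix has rank 8, and its Smith normal form has invariant factors (1,1,1,1,1,1,1,1).

Reading off H_k = ker ∂_k / im ∂_{k+1}:

  H_0: rank C_0 − rank ∂_1 = 9 − 8 = 1, and the invariant factors of ∂_1 are all 1, so H_0 = Z.
  H_1: rank ker ∂_1 − rank ∂_2 = (12 − 8) − 0 = 4, and there is no ∂_2, so H_1 = Z^4.

As a check, the Euler characteristic is 9 − 12 = -3, which agrees with 1 − 4 = -3.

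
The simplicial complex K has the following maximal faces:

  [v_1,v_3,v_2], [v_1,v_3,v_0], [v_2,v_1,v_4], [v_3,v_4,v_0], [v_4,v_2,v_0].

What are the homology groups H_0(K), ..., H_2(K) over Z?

Order the vertices as v_0 < v_1 < v_2 < v_3 < v_4. Listing each simplex with vertices in this order, K has dimension 2 with simplices:

  0-simplices (5): [v_0], [v_1], [v_2], [v_3], [v_4]
  1-simplices (10): [v_0,v_1], [v_0,v_2], [v_0,v_3], [v_0,v_4], [v_1,v_2], [v_1,v_3], [v_1,v_4], [v_2,v_3], [v_2,v_4], [v_3,v_4]
  2-simplices (5): [v_0,v_1,v_3], [v_0,v_2,v_4], [v_0,v_3,v_4], [v_1,v_2,v_3], [v_1,v_2,v_4]

so the chain groups are C_0 ≅ Z^5, C_1 ≅ Z^10, C_2 ≅ Z^5.

The boundary map ∂_1: C_1 → C_0 maps an edge to its endpoints' difference, ∂[p,q] = q − p.
This gives a 5×10 integer matrix of rank 4; reducing to Smith normal form yields diagonal entries (1,1,1,1).

Boundary ∂_2: C_2 → C_1 maps a triangle to the signed sum of its edges. For instance
  ∂[v_0,v_1,v_3] = [v_1,v_3] − [v_0,v_3] + [v_0,v_1],
  ∂[v_1,v_2,v_3] = [v_2,v_3] − [v_1,v_3] + [v_1,v_2].
The resulting 10×5 matrix has rank 5, and its Smith normal form has invariant factors (1,1,1,1,1).

Reading off H_k = ker ∂_k / im ∂_{k+1}:

  H_0: rank C_0 − rank ∂_1 = 5 − 4 = 1, and the invariant factors of ∂_1 are all 1, so H_0 = Z.
  H_1: rank ker ∂_1 − rank ∂_2 = (10 − 4) − 5 = 1, and the invariant factors of ∂_2 are all 1, so H_1 = Z.
  H_2: rank ker ∂_2 − rank ∂_3 = (5 − 5) − 0 = 0, and there is no ∂_3, so H_2 = 0.

As a check, the Euler characteristic is 5 − 10 + 5 = 0, which agrees with 1 − 1 + 0 = 0.
(K is a triangulation of the Möbius band.)

H_0 ≅ Z,  H_1 ≅ Z,  H_2 = 0.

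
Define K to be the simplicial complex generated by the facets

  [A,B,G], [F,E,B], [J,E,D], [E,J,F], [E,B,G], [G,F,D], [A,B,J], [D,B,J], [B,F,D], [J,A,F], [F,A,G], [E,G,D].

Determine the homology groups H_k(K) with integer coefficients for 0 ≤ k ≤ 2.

H_0 = Z,  H_1 = Z/2,  H_2 = 0.

Fix the vertex order A < B < D < E < F < G < J and write every simplex with vertices in increasing order. Then dim K = 2 and the simplices of K are:

  0-simplices (7): A, B, D, E, F, G, J
  1-simplices (18): AB, AF, AG, AJ, BD, BE, BF, BG, BJ, DE, DF, DG, DJ, EF, EG, EJ, FG, FJ
  2-simplices (12): ABG, ABJ, AFG, AFJ, BDF, BDJ, BEF, BEG, DEG, DEJ, DFG, EFJ

Hence C_0 ≅ Z^7, C_1 ≅ Z^18, C_2 ≅ Z^12.

∂_1: C_1 → C_0 is given by ∂[p,q] = [q] − [p]. For instance
  ∂EF = F − E.
As a 7×18 matrix over Z this has rank 6, with invariant factors (1,1,1,1,1,1).

The boundary map ∂_2: C_2 → C_1 maps a triangle to the signed sum of its edges. For instance
  ∂AFG = FG − AG + AF,
  ∂ABJ = BJ − AJ + AB.
This gives a 18×12 integer matrix of rank 12; reducing to Smith normal form yields diagonal entries (1,1,1,1,1,1,1,1,1,1,1,2).

From H_k ≅ ker(∂_k) / im(∂_{k+1}) we obtain:

  H_0: rank C_0 − rank ∂_1 = 7 − 6 = 1, and the invariant factors of ∂_1 are all 1, so H_0 ≅ Z.
  H_1: rank ker ∂_1 − rank ∂_2 = (18 − 6) − 12 = 0, and ∂_2 has invariant factor 2 > 1, so H_1 ≅ Z/2.
  H_2: rank ker ∂_2 − rank ∂_3 = (12 − 12) − 0 = 0, and there is no ∂_3, so H_2 ≅ 0.

As a check, the Euler characteristic is 7 − 18 + 12 = 1, which agrees with 1 − 0 + 0 = 1.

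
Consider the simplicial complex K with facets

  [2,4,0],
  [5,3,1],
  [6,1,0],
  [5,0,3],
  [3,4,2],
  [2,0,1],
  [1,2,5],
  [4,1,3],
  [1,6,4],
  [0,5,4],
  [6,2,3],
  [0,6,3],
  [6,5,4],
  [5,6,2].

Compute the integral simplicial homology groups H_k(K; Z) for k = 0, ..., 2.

Order the vertices as 0 < 1 < 2 < 3 < 4 < 5 < 6. Listing each simplex with vertices in this order, K has dimension 2 with simplices:

  0-simplices (7): [0], [1], [2], [3], [4], [5], [6]
  1-simplices (21): [0,1], [0,2], [0,3], [0,4], [0,5], [0,6], [1,2], [1,3], [1,4], [1,5], [1,6], [2,3], [2,4], [2,5], [2,6], [3,4], [3,5], [3,6], [4,5], [4,6], [5,6]
  2-simplices (14): [0,1,2], [0,1,6], [0,2,4], [0,3,5], [0,3,6], [0,4,5], [1,2,5], [1,3,4], [1,3,5], [1,4,6], [2,3,4], [2,3,6], [2,5,6], [4,5,6]

Hence C_0 ≅ Z^7, C_1 ≅ Z^21, C_2 ≅ Z^14.

∂_1: C_1 → C_0 is given by ∂[p,q] = [q] − [p].
The resulting 7×21 matrix has rank 6, and its Smith normal form has invariant factors (1,1,1,1,1,1).

Boundary ∂_2: C_2 → C_1 sends each 2-simplex [p,q,r] to [q,r] − [p,r] + [p,q]. For instance
  ∂[1,3,4] = [3,4] − [1,4] + [1,3],
  ∂[0,3,6] = [3,6] − [0,6] + [0,3].
As a 21×14 matrix over Z this has rank 13, with invariant factors (1,1,1,1,1,1,1,1,1,1,1,1,1).

From H_k ≅ ker(∂_k) / im(∂_{k+1}) we obtain:

  H_0: rank C_0 − rank ∂_1 = 7 − 6 = 1, and the invariant factors of ∂_1 are all 1, so H_0 = Z.
  H_1: rank ker ∂_1 − rank ∂_2 = (21 − 6) − 13 = 2, and the invariant factors of ∂_2 are all 1, so H_1 = Z^2.
  H_2: rank ker ∂_2 − rank ∂_3 = (14 − 13) − 0 = 1, and there is no ∂_3, so H_2 = Z.

H_0 ≅ Z,  H_1 ≅ Z^2,  H_2 ≅ Z.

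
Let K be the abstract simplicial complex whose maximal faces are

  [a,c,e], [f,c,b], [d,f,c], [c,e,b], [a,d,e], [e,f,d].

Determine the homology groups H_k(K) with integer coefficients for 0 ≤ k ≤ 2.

H_0 ≅ Z,  H_1 ≅ Z,  H_2 = 0.

Order the vertices as a < b < c < d < e < f. Listing each simplex with vertices in this order, K has dimension 2 with simplices:

  0-simplices (6): a, b, c, d, e, f
  1-simplices (12): ac, ad, ae, bc, be, bf, cd, ce, cf, de, df, ef
  2-simplices (6): ace, ade, bce, bcf, cdf, def

Hence C_0 ≅ Z^6, C_1 ≅ Z^12, C_2 ≅ Z^6.

∂_1: C_1 → C_0 is given by ∂[p,q] = [q] − [p]. For instance
  ∂ce = e − c.
As a 6×12 matrix over Z this has rank 5, with invariant factors (1,1,1,1,1).

The boundary map ∂_2: C_2 → C_1 acts by ∂[p,q,r] = [q,r] − [p,r] + [p,q]. For instance
  ∂bce = ce − be + bc,
  ∂cdf = df − cf + cd.
The 12×6 boundary matrix has rank 6 and Smith normal form diag(1,1,1,1,1,1).

Reading off H_k = ker ∂_k / im ∂_{k+1}:

  H_0: rank C_0 − rank ∂_1 = 6 − 5 = 1, and the invariant factors of ∂_1 are all 1, so H_0 = Z.
  H_1: rank ker ∂_1 − rank ∂_2 = (12 − 5) − 6 = 1, and the invariant factors of ∂_2 are all 1, so H_1 = Z.
  H_2: rank ker ∂_2 − rank ∂_3 = (6 − 6) − 0 = 0, and there is no ∂_3, so H_2 = 0.

As a check, the Euler characteristic is 6 − 12 + 6 = 0, which agrees with 1 − 1 + 0 = 0.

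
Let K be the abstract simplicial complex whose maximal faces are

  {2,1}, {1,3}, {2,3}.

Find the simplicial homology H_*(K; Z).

We work with the vertex ordering 1 < 2 < 3. The simplices of K, each written with vertices in increasing order, are:

  0-simplices (3): [1], [2], [3]
  1-simplices (3): [1,2], [1,3], [2,3]

Hence C_0 ≅ Z^3, C_1 ≅ Z^3.

∂_1: C_1 → C_0 is given by ∂[p,q] = [q] − [p].
As a 3×3 matrix over Z this has rank 2, with invariant factors (1,1).

Computing H_k = (kernel of ∂_k) / (image of ∂_{k+1}):

  H_0: rank C_0 − rank ∂_1 = 3 − 2 = 1, and the invariant factors of ∂_1 are all 1, so H_0 = Z.
  H_1: rank ker ∂_1 − rank ∂_2 = (3 − 2) − 0 = 1, and there is no ∂_2, so H_1 = Z.

As a check, the Euler characteristic is 3 − 3 = 0, which agrees with 1 − 1 = 0.

H_0 ≅ Z,  H_1 ≅ Z.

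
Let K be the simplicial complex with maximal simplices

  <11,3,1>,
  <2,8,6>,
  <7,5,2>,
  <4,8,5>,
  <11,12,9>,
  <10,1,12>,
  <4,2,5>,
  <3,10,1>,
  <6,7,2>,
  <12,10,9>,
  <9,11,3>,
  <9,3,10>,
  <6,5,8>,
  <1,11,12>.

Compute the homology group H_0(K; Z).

H_0 = Z^2.

We work with the vertex ordering 1 < 2 < 3 < 4 < 5 < 6 < 7 < 8 < 9 < 10 < 11 < 12. The simplices of K, each written with vertices in increasing order, are:

  0-simplices (12): [1], [2], [3], [4], [5], [6], [7], [8], [9], [10], [11], [12]
  1-simplices (24): (24 of them)
  2-simplices (14): [1,3,10], [1,3,11], [1,10,12], [1,11,12], [2,4,5], [2,5,7], [2,6,7], [2,6,8], [3,9,10], [3,9,11], [4,5,8], [5,6,8], [9,10,12], [9,11,12]

so the chain groups are C_0 ≅ Z^12, C_1 ≅ Z^24, C_2 ≅ Z^14.

Boundary ∂_1: C_1 → C_0 is given by ∂[p,q] = [q] − [p]. For instance
  ∂[4,5] = [5] − [4].
The 12×24 boundary matrix has rank 10 and Smith normal form diag(1,1,1,1,1,1,1,1,1,1).

The boundary map ∂_2: C_2 → C_1 acts by ∂[p,q,r] = [q,r] − [p,r] + [p,q]. For instance
  ∂[1,3,10] = [3,10] − [1,10] + [1,3],
  ∂[2,4,5] = [4,5] − [2,5] + [2,4].
The resulting 24×14 matrix has rank 13, and its Smith normal form has invariant factors (1,1,1,1,1,1,1,1,1,1,1,1,1).

Computing H_k = (kernel of ∂_k) / (image of ∂_{k+1}):

  H_0: rank C_0 − rank ∂_1 = 12 − 10 = 2, and the invariant factors of ∂_1 are all 1, so H_0 = Z^2.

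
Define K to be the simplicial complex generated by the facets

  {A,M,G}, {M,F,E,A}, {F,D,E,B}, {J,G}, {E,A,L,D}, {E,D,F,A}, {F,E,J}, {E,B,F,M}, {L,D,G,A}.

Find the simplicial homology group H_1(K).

Order the vertices as A < B < D < E < F < G < J < L < M. Listing each simplex with vertices in this order, K has dimension 3 with simplices:

  0-simplices (9): A, B, D, E, F, G, J, L, M
  1-simplices (23): AD, AE, AF, AG, AL, AM, BD, BE, BF, BM, DE, DF, DG, DL, EF, EJ, EL, EM, FJ, FM, GJ, GL, GM
  2-simplices (20): ADE, ADF, ADG, ADL, AEF, AEL, AEM, AFM, AGL, AGM, BDE, BDF, BEF, BEM, BFM, DEF, DEL, DGL, EFJ, EFM
  3-simplices (6): ADEF, ADEL, ADGL, AEFM, BDEF, BEFM

Hence C_0 ≅ Z^9, C_1 ≅ Z^23, C_2 ≅ Z^20, C_3 ≅ Z^6.

∂_1: C_1 → C_0 maps an edge to its endpoints' difference, ∂[p,q] = q − p. For instance
  ∂GL = L − G.
The 9×23 boundary matrix has rank 8 and Smith normal form diag(1,1,1,1,1,1,1,1).

Boundary ∂_2: C_2 → C_1 acts by ∂[p,q,r] = [q,r] − [p,r] + [p,q]. For instance
  ∂BEF = EF − BF + BE,
  ∂EFJ = FJ − EJ + EF.
The resulting 23×20 matrix has rank 14, and its Smith normal form has invariant factors (1,1,1,1,1,1,1,1,1,1,1,1,1,1).

The boundary map ∂_3: C_3 → C_2 sends each 3-simplex σ to the alternating sum Σ_i (−1)^i (σ with its i-th vertex removed). For instance
  ∂AEFM = EFM − AFM + AEM − AEF,
  ∂BDEF = DEF − BEF + BDF − BDE.
This gives a 20×6 integer matrix of rank 6; reducing to Smith normal form yields diagonal entries (1,1,1,1,1,1).

From H_k ≅ ker(∂_k) / im(∂_{k+1}) we obtain:

  H_1: rank ker ∂_1 − rank ∂_2 = (23 − 8) − 14 = 1, and the invariant factors of ∂_2 are all 1, so H_1 = Z.

H_1 = Z.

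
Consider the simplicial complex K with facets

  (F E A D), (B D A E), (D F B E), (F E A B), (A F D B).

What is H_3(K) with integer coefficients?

We work with the vertex ordering A < B < D < E < F. The simplices of K, each written with vertices in increasing order, are:

  0-simplices (5): A, B, D, E, F
  1-simplices (10): AB, AD, AE, AF, BD, BE, BF, DE, DF, EF
  2-simplices (10): ABD, ABE, ABF, ADE, ADF, AEF, BDE, BDF, BEF, DEF
  3-simplices (5): ABDE, ABDF, ABEF, ADEF, BDEF

Hence C_0 ≅ Z^5, C_1 ≅ Z^10, C_2 ≅ Z^10, C_3 ≅ Z^5.

The boundary map ∂_1: C_1 → C_0 is given by ∂[p,q] = [q] − [p]. For instance
  ∂BE = E − B.
The resulting 5×10 matrix has rank 4, and its Smith normal form has invariant factors (1,1,1,1).

Boundary ∂_2: C_2 → C_1 acts by ∂[p,q,r] = [q,r] − [p,r] + [p,q]. For instance
  ∂DEF = EF − DF + DE,
  ∂AEF = EF − AF + AE.
This gives a 10×10 integer matrix of rank 6; reducing to Smith normal form yields diagonal entries (1,1,1,1,1,1).

Boundary ∂_3: C_3 → C_2 sends each 3-simplex σ to the alternating sum Σ_i (−1)^i (σ with its i-th vertex removed). For instance
  ∂ABEF = BEF − AEF + ABF − ABE,
  ∂ADEF = DEF − AEF + ADF − ADE.
The resulting 10×5 matrix has rank 4, and its Smith normal form has invariant factors (1,1,1,1).

From H_k ≅ ker(∂_k) / im(∂_{k+1}) we obtain:

  H_3: rank ker ∂_3 − rank ∂_4 = (5 − 4) − 0 = 1, and there is no ∂_4, so H_3 ≅ Z.

H_3 ≅ Z.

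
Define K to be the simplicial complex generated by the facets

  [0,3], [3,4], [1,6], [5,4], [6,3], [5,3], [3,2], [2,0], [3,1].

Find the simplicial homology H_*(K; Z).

H_0 ≅ Z,  H_1 ≅ Z^3.

Take the total order 0 < 1 < 2 < 3 < 4 < 5 < 6 on the vertex set. Then K (dimension 1) consists of the simplices:

  0-simplices (7): [0], [1], [2], [3], [4], [5], [6]
  1-simplices (9): [0,2], [0,3], [1,3], [1,6], [2,3], [3,4], [3,5], [3,6], [4,5]

so the chain groups are C_0 ≅ Z^7, C_1 ≅ Z^9.

Boundary ∂_1: C_1 → C_0 maps an edge to its endpoints' difference, ∂[p,q] = q − p. For instance
  ∂[1,3] = [3] − [1].
The 7×9 boundary matrix has rank 6 and Smith normal form diag(1,1,1,1,1,1).

Reading off H_k = ker ∂_k / im ∂_{k+1}:

  H_0: rank C_0 − rank ∂_1 = 7 − 6 = 1, and the invariant factors of ∂_1 are all 1, so H_0 ≅ Z.
  H_1: rank ker ∂_1 − rank ∂_2 = (9 − 6) − 0 = 3, and there is no ∂_2, so H_1 ≅ Z^3.

(K is a triangulation of a wedge of 3 circles.)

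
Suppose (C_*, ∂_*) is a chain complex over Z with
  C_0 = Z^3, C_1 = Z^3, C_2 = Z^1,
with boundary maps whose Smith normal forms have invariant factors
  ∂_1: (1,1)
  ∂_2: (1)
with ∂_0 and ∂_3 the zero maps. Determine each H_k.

H_0: b_0 = 3 − 0 − 2 = 1; torsion from ∂_1 factors > 1: none. So H_0 = Z.
H_1: b_1 = 3 − 2 − 1 = 0; torsion from ∂_2 factors > 1: none. So H_1 = 0.
H_2: b_2 = 1 − 1 − 0 = 0; torsion from ∂_3 factors > 1: none. So H_2 = 0.

H_0 = Z,  H_1 = 0,  H_2 = 0.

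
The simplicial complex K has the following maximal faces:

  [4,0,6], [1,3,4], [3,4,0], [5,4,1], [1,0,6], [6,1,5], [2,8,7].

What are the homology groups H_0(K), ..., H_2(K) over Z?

H_0 = Z^2,  H_1 = Z,  H_2 = 0.

Take the total order 0 < 1 < 2 < 3 < 4 < 5 < 6 < 7 < 8 on the vertex set. Then K (dimension 2) consists of the simplices:

  0-simplices (9): [0], [1], [2], [3], [4], [5], [6], [7], [8]
  1-simplices (15): [0,1], [0,3], [0,4], [0,6], [1,3], [1,4], [1,5], [1,6], [2,7], [2,8], [3,4], [4,5], [4,6], [5,6], [7,8]
  2-simplices (7): [0,1,6], [0,3,4], [0,4,6], [1,3,4], [1,4,5], [1,5,6], [2,7,8]

Hence C_0 ≅ Z^9, C_1 ≅ Z^15, C_2 ≅ Z^7.

Boundary ∂_1: C_1 → C_0 sends each edge [p,q] (with p < q) to q − p.
This gives a 9×15 integer matrix of rank 7; reducing to Smith normal form yields diagonal entries (1,1,1,1,1,1,1).

∂_2: C_2 → C_1 acts by ∂[p,q,r] = [q,r] − [p,r] + [p,q]. For instance
  ∂[1,5,6] = [5,6] − [1,6] + [1,5],
  ∂[1,4,5] = [4,5] − [1,5] + [1,4].
The resulting 15×7 matrix has rank 7, and its Smith normal form has invariant factors (1,1,1,1,1,1,1).

From H_k ≅ ker(∂_k) / im(∂_{k+1}) we obtain:

  H_0: rank C_0 − rank ∂_1 = 9 − 7 = 2, and the invariant factors of ∂_1 are all 1, so H_0 ≅ Z^2.
  H_1: rank ker ∂_1 − rank ∂_2 = (15 − 7) − 7 = 1, and the invariant factors of ∂_2 are all 1, so H_1 ≅ Z.
  H_2: rank ker ∂_2 − rank ∂_3 = (7 − 7) − 0 = 0, and there is no ∂_3, so H_2 ≅ 0.

As a check, the Euler characteristic is 9 − 15 + 7 = 1, which agrees with 2 − 1 + 0 = 1.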